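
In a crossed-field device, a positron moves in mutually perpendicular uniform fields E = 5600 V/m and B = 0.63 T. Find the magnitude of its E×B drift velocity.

In crossed fields the guiding centre drifts at v_d = |E×B|/B² = E/B, independent of charge and mass.
v_d = 5600/0.63 = 8900 m/s.

v_d ≈ 8900 m/s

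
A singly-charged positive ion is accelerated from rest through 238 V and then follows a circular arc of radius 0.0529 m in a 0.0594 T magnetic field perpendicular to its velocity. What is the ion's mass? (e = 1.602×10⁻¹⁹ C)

m ≈ 3.32×10⁻²⁷ kg

Combine |q|V = ½mv² and r = mv/(|q|B): eliminate v to get m = qB²r²/(2V).
m = (1.602×10⁻¹⁹)(0.0594)²(0.0529)²/(2·238) ≈ 3.32×10⁻²⁷ kg.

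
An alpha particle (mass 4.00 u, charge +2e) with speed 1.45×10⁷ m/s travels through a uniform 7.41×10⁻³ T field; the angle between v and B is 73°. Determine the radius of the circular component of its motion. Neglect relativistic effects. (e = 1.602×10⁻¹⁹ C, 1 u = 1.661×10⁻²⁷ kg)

r ≈ 38.8 m

v⊥ = v sinθ = 1.45×10⁷·sin73° ≈ 1.387×10⁷ m/s.
r = m v⊥/(|q|B) = (6.644×10⁻²⁷)(1.387×10⁷)/((3.204×10⁻¹⁹)(7.41×10⁻³)) ≈ 38.8 m.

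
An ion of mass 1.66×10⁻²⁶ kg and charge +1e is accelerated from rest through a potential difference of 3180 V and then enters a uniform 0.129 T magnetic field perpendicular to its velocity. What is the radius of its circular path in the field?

Acceleration: |q|V = ½mv² ⇒ v = √(2|q|V/m) = √(2·1.602×10⁻¹⁹·3180/1.66×10⁻²⁶) ≈ 2.477×10⁵ m/s.
In the field: r = mv/(|q|B) = (1.66×10⁻²⁶)(2.477×10⁵)/((1.602×10⁻¹⁹)(0.129)) ≈ 0.199 m.

r ≈ 0.199 m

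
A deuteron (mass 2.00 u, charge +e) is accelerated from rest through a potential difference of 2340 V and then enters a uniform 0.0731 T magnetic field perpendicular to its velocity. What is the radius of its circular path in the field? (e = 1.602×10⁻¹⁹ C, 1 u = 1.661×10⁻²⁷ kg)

Acceleration: |q|V = ½mv² ⇒ v = √(2|q|V/m) = √(2·1.602×10⁻¹⁹·2340/3.322×10⁻²⁷) ≈ 4.751×10⁵ m/s.
In the field: r = mv/(|q|B) = (3.322×10⁻²⁷)(4.751×10⁵)/((1.602×10⁻¹⁹)(0.0731)) ≈ 0.135 m.

r ≈ 0.135 m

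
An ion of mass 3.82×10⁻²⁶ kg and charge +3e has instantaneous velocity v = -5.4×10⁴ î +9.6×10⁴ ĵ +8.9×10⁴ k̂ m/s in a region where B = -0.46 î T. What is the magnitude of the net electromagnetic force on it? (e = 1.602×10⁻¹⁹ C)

v×B = (0, -4.09×10⁴, 4.42×10⁴) N/C.
F = q v×B = (4.806×10⁻¹⁹ C)·(0, -4.09×10⁴, 4.42×10⁴) = (0, -1.97×10⁻¹⁴, 2.12×10⁻¹⁴) N.
|F| = 2.89×10⁻¹⁴ N.

|F| ≈ 2.89×10⁻¹⁴ N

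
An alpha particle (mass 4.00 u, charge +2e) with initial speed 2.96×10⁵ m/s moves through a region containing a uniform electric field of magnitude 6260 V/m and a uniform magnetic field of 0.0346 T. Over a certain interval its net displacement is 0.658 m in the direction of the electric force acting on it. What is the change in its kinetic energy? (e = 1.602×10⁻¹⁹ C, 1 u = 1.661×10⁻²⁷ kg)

ΔKE ≈ 1.32×10⁻¹⁵ J

The magnetic force is always ⟂ v and does no work; only the electric force changes KE.
ΔKE = F_E · d = |q|E d = (3.204×10⁻¹⁹)(6260)(0.658) ≈ 1.32×10⁻¹⁵ J.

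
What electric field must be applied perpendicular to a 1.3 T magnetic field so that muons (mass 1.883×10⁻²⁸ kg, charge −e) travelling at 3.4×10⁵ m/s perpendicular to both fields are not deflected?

E = 4.4×10⁵ V/m

For straight-line motion qE = qvB, so E = vB.
E = 3.4×10⁵ × 1.3 = 4.4×10⁵ V/m.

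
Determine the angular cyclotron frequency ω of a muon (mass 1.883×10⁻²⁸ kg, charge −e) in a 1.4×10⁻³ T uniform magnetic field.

ω ≈ 1.2×10⁶ rad/s

ω = |q|B/m.
ω = (1.602×10⁻¹⁹)(1.4×10⁻³)/1.883×10⁻²⁸ ≈ 1.2×10⁶ rad/s.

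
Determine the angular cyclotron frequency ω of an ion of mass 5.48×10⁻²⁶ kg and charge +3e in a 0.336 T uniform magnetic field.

ω = |q|B/m.
ω = (4.806×10⁻¹⁹)(0.336)/5.48×10⁻²⁶ ≈ 2.95×10⁶ rad/s.

ω ≈ 2.95×10⁶ rad/s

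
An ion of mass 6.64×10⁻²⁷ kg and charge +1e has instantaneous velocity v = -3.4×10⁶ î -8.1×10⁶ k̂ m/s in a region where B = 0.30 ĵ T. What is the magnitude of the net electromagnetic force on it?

|F| ≈ 4.22×10⁻¹³ N

v×B = (2.43×10⁶, 0, -1.02×10⁶) N/C.
F = q v×B = (1.602×10⁻¹⁹ C)·(2.43×10⁶, 0, -1.02×10⁶) = (3.89×10⁻¹³, 0, -1.63×10⁻¹³) N.
|F| = 4.22×10⁻¹³ N.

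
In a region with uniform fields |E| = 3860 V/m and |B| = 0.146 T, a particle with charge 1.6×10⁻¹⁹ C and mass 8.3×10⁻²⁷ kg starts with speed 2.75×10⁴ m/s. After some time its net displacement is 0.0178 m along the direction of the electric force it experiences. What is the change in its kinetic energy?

The magnetic force is always ⟂ v and does no work; only the electric force changes KE.
ΔKE = F_E · d = |q|E d = (1.6×10⁻¹⁹)(3860)(0.0178) ≈ 1.10×10⁻¹⁷ J.

ΔKE ≈ 1.10×10⁻¹⁷ J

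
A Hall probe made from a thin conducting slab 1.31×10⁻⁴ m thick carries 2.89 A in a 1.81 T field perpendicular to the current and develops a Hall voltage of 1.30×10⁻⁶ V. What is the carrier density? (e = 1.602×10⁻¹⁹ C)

From V_H = IB/(n e t), n = IB/(V_H e t).
n = (2.89)(1.81)/((1.30×10⁻⁶)(1.602×10⁻¹⁹)(1.31×10⁻⁴)) ≈ 1.92×10²⁹ m⁻³.

n ≈ 1.92×10²⁹ m⁻³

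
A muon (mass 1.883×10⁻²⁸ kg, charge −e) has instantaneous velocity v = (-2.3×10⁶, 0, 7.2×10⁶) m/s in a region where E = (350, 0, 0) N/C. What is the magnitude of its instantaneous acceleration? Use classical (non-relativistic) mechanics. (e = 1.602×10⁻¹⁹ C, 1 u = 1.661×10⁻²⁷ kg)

Only an electric field acts, so F = qE = (−1.602×10⁻¹⁹ C)·(350, 0, 0) = (-5.61×10⁻¹⁷, 0, 0) N.
|a| = |F|/m = 5.607×10⁻¹⁷/1.883×10⁻²⁸ ≈ 2.98×10¹¹ m/s².

|a| ≈ 2.98×10¹¹ m/s²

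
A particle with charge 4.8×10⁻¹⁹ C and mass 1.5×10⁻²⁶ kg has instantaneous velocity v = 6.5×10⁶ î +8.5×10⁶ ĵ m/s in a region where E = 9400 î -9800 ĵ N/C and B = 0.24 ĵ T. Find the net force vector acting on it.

F ≈ (4.51×10⁻¹⁵, -4.70×10⁻¹⁵, 7.49×10⁻¹³) N

v×B = (0, 0, 1.56×10⁶) N/C.
E + v×B = (9400, -9800, 1.56×10⁶) N/C.
F = q(E + v×B) = (4.8×10⁻¹⁹ C)·(9400, -9800, 1.56×10⁶) = (4.51×10⁻¹⁵, -4.70×10⁻¹⁵, 7.49×10⁻¹³) N.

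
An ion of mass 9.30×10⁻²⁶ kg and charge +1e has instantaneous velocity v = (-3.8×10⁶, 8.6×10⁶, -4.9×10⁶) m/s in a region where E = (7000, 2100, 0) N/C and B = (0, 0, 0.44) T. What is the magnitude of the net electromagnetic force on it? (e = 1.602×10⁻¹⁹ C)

v×B = (3.78×10⁶, 1.67×10⁶, 0) N/C.
E + v×B = (3.79×10⁶, 1.67×10⁶, 0) N/C.
F = q(E + v×B) = (1.602×10⁻¹⁹ C)·(3.79×10⁶, 1.67×10⁶, 0) = (6.07×10⁻¹³, 2.68×10⁻¹³, 0) N.
|F| = 6.64×10⁻¹³ N.

|F| ≈ 6.64×10⁻¹³ N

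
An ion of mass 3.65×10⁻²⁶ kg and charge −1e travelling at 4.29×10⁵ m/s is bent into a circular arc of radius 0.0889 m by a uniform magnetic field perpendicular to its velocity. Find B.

B ≈ 1.10 T

From |q|vB = mv²/r, B = mv/(|q|r).
B = (3.65×10⁻²⁶)(4.29×10⁵)/((1.602×10⁻¹⁹)(0.0889)) ≈ 1.10 T.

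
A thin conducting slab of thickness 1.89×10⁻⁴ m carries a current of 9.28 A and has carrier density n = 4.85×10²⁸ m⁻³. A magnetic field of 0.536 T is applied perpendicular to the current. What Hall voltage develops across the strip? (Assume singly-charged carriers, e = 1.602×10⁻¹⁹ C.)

V_H ≈ 3.39×10⁻⁶ V

V_H = IB/(n e t).
V_H = (9.28)(0.536)/((4.85×10²⁸)(1.602×10⁻¹⁹)(1.89×10⁻⁴)) ≈ 3.39×10⁻⁶ V.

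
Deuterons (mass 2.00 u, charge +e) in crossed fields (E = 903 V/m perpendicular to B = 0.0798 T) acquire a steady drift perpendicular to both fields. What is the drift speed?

The E×B drift speed is v_d = E/B.
v_d = 903/0.0798 = 1.13×10⁴ m/s.

v_d ≈ 1.13×10⁴ m/s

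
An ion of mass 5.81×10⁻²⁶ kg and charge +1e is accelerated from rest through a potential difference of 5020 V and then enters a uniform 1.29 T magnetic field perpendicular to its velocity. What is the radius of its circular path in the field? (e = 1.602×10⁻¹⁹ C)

r ≈ 0.0468 m

Acceleration: |q|V = ½mv² ⇒ v = √(2|q|V/m) = √(2·1.602×10⁻¹⁹·5020/5.81×10⁻²⁶) ≈ 1.664×10⁵ m/s.
In the field: r = mv/(|q|B) = (5.81×10⁻²⁶)(1.664×10⁵)/((1.602×10⁻¹⁹)(1.29)) ≈ 0.0468 m.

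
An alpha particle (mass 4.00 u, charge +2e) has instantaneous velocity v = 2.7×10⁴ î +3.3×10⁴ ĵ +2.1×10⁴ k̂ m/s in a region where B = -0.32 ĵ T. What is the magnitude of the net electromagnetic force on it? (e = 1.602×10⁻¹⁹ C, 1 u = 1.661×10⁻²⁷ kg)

|F| ≈ 3.51×10⁻¹⁵ N

v×B = (6720, 0, -8640) N/C.
F = q v×B = (3.204×10⁻¹⁹ C)·(6720, 0, -8640) = (2.15×10⁻¹⁵, 0, -2.77×10⁻¹⁵) N.
|F| = 3.51×10⁻¹⁵ N.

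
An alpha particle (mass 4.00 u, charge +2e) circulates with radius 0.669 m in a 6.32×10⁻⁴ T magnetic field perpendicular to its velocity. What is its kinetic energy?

KE ≈ 8.62 eV

v = |q|Br/m, then KE = ½mv² = (qBr)²/(2m).
v = (3.204×10⁻¹⁹)(6.32×10⁻⁴)(0.669)/6.644×10⁻²⁷ ≈ 2.039×10⁴ m/s.
KE = ½(6.644×10⁻²⁷)(2.039×10⁴)² ≈ 1.38×10⁻¹⁸ J = 8.62 eV.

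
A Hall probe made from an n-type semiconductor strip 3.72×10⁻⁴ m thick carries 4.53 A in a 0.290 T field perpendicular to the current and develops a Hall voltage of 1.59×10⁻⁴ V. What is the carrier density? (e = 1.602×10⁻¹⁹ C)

n ≈ 1.39×10²⁶ m⁻³

From V_H = IB/(n e t), n = IB/(V_H e t).
n = (4.53)(0.290)/((1.59×10⁻⁴)(1.602×10⁻¹⁹)(3.72×10⁻⁴)) ≈ 1.39×10²⁶ m⁻³.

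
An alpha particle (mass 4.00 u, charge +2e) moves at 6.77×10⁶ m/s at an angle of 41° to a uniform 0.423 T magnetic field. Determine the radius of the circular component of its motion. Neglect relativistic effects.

v⊥ = v sinθ = 6.77×10⁶·sin41° ≈ 4.442×10⁶ m/s.
r = m v⊥/(|q|B) = (6.644×10⁻²⁷)(4.442×10⁶)/((3.204×10⁻¹⁹)(0.423)) ≈ 0.218 m.

r ≈ 0.218 m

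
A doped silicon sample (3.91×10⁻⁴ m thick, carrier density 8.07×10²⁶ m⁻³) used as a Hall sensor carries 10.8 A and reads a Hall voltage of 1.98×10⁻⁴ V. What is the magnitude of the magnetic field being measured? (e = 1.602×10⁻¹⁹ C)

B ≈ 0.927 T

From V_H = IB/(n e t), B = V_H n e t / I.
B = (1.98×10⁻⁴)(8.07×10²⁶)(1.602×10⁻¹⁹)(3.91×10⁻⁴)/10.8 ≈ 0.927 T.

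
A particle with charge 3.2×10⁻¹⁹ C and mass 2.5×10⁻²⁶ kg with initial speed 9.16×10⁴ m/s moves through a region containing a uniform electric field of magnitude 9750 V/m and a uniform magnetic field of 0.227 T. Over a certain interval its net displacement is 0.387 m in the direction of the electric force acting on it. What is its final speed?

B does no work; ΔKE = |q|E d.
½mv_f² = ½mv₀² + |q|Ed = ½(2.5×10⁻²⁶)(9.16×10⁴)² + (3.2×10⁻¹⁹)(9750)(0.387) ≈ 1.049×10⁻¹⁶ J + 1.207×10⁻¹⁵ J ≈ 1.312×10⁻¹⁵ J.
v_f = √(2·1.312×10⁻¹⁵/2.5×10⁻²⁶) ≈ 3.24×10⁵ m/s.

v_f ≈ 3.24×10⁵ m/s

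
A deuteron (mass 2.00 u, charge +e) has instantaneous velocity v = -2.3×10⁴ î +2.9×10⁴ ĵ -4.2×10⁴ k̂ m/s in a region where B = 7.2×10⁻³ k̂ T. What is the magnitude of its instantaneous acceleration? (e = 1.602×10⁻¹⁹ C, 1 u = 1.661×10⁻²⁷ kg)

v×B = (209, 166, 0) N/C.
F = q v×B = (1.602×10⁻¹⁹ C)·(209, 166, 0) = (3.34×10⁻¹⁷, 2.65×10⁻¹⁷, 0) N.
|a| = |F|/m = 4.269×10⁻¹⁷/3.322×10⁻²⁷ ≈ 1.29×10¹⁰ m/s².

|a| ≈ 1.29×10¹⁰ m/s²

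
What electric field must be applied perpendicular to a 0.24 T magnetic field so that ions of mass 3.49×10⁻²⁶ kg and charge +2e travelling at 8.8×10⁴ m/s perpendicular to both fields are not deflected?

For straight-line motion qE = qvB, so E = vB.
E = 8.8×10⁴ × 0.24 = 2.1×10⁴ V/m.

E = 2.1×10⁴ V/m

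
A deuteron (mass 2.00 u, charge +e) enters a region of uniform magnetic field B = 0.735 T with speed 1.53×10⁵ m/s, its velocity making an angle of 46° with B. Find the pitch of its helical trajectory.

v∥ = v cosθ = 1.53×10⁵·cos46° ≈ 1.063×10⁵ m/s.
T = 2πm/(|q|B) = 2π(3.322×10⁻²⁷)/((1.602×10⁻¹⁹)(0.735)) ≈ 1.773×10⁻⁷ s.
pitch = v∥ T = (1.063×10⁵)(1.773×10⁻⁷) ≈ 0.0188 m.

p ≈ 0.0188 m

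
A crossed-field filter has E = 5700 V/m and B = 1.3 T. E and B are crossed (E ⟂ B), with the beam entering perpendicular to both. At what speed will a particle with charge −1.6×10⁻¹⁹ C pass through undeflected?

Straight-line motion ⇒ electric and magnetic forces cancel, so E = vB.
v = E/B = 5700/1.3 = 4400 m/s.
The result is independent of the particle's charge and mass.

v = 4400 m/s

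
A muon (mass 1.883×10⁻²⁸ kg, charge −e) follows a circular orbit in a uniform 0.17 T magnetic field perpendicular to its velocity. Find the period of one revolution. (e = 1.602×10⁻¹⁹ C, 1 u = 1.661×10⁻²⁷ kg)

T ≈ 4.3×10⁻⁸ s

The cyclotron period depends only on m, q, B: T = 2πm/(|q|B).
T = 2π(1.883×10⁻²⁸)/((1.602×10⁻¹⁹)(0.17)) ≈ 4.3×10⁻⁸ s.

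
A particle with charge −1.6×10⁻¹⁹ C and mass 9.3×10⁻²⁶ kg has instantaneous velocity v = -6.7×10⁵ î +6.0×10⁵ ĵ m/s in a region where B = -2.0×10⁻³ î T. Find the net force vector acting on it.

F ≈ (0, 0, -1.92×10⁻¹⁶) N

v×B = (0, 0, 1200) N/C.
F = q v×B = (−1.6×10⁻¹⁹ C)·(0, 0, 1200) = (0, 0, -1.92×10⁻¹⁶) N.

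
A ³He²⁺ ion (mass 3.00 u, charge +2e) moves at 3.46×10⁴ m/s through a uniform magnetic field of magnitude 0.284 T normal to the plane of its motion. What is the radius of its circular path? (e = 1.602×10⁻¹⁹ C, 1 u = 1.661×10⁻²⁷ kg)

The magnetic force provides the centripetal force: |q|vB = mv²/r.
r = mv/(|q|B) = (4.983×10⁻²⁷)(3.46×10⁴)/((3.204×10⁻¹⁹)(0.284)) ≈ 1.89×10⁻³ m.

r ≈ 1.89×10⁻³ m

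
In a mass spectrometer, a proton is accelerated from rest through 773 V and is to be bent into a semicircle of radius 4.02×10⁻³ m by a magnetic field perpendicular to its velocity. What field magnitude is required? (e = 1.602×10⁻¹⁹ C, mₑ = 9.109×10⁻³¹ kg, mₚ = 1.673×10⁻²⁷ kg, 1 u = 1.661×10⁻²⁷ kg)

v = √(2|q|V/m) = √(2·1.602×10⁻¹⁹·773/1.673×10⁻²⁷) ≈ 3.848×10⁵ m/s.
B = mv/(|q|r) = (1.673×10⁻²⁷)(3.848×10⁵)/((1.602×10⁻¹⁹)(4.02×10⁻³)) ≈ 1.00 T.

B ≈ 1.00 T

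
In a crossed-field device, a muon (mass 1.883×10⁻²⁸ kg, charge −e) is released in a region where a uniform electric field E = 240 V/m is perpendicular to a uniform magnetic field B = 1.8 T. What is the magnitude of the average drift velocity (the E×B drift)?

v_d ≈ 130 m/s

The E×B drift speed is v_d = E/B.
v_d = 240/1.8 = 130 m/s.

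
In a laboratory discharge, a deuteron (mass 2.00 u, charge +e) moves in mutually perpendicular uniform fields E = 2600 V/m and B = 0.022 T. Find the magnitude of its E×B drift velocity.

In crossed fields the guiding centre drifts at v_d = |E×B|/B² = E/B, independent of charge and mass.
v_d = 2600/0.022 = 1.2×10⁵ m/s.

v_d ≈ 1.2×10⁵ m/s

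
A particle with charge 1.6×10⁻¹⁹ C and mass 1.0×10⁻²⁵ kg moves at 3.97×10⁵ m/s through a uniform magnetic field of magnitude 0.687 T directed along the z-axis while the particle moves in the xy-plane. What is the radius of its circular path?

The magnetic force provides the centripetal force: |q|vB = mv²/r.
r = mv/(|q|B) = (1.0×10⁻²⁵)(3.97×10⁵)/((1.6×10⁻¹⁹)(0.687)) ≈ 0.361 m.

r ≈ 0.361 m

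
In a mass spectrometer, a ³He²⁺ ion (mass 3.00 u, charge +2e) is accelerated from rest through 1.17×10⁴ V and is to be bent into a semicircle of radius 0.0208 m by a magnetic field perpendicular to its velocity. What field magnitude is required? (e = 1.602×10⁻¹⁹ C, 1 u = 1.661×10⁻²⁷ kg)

B ≈ 0.917 T

v = √(2|q|V/m) = √(2·3.204×10⁻¹⁹·1.17×10⁴/4.983×10⁻²⁷) ≈ 1.227×10⁶ m/s.
B = mv/(|q|r) = (4.983×10⁻²⁷)(1.227×10⁶)/((3.204×10⁻¹⁹)(0.0208)) ≈ 0.917 T.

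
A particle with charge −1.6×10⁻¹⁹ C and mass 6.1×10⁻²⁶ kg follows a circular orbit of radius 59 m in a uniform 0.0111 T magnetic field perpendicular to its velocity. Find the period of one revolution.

The cyclotron period depends only on m, q, B: T = 2πm/(|q|B).
T = 2π(6.1×10⁻²⁶)/((1.6×10⁻¹⁹)(0.0111)) ≈ 2.16×10⁻⁴ s.

T ≈ 2.16×10⁻⁴ s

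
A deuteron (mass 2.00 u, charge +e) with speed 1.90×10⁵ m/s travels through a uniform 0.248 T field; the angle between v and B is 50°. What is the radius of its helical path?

r ≈ 0.0122 m

v⊥ = v sinθ = 1.90×10⁵·sin50° ≈ 1.455×10⁵ m/s.
r = m v⊥/(|q|B) = (3.322×10⁻²⁷)(1.455×10⁵)/((1.602×10⁻¹⁹)(0.248)) ≈ 0.0122 m.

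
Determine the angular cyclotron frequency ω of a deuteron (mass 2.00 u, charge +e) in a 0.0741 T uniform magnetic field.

ω = |q|B/m.
ω = (1.602×10⁻¹⁹)(0.0741)/3.322×10⁻²⁷ ≈ 3.57×10⁶ rad/s.

ω ≈ 3.57×10⁶ rad/s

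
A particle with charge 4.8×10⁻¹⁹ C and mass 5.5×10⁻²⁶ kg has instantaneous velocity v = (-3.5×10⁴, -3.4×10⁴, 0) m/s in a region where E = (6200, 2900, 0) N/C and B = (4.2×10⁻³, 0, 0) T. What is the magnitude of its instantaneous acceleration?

v×B = (0, 0, 143) N/C.
E + v×B = (6200, 2900, 143) N/C.
F = q(E + v×B) = (4.8×10⁻¹⁹ C)·(6200, 2900, 143) = (2.98×10⁻¹⁵, 1.39×10⁻¹⁵, 6.85×10⁻¹⁷) N.
|a| = |F|/m = 3.286×10⁻¹⁵/5.5×10⁻²⁶ ≈ 5.97×10¹⁰ m/s².

|a| ≈ 5.97×10¹⁰ m/s²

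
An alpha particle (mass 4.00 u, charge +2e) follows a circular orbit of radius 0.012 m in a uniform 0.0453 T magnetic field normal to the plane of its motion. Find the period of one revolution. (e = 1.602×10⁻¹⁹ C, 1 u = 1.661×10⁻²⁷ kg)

The cyclotron period depends only on m, q, B: T = 2πm/(|q|B).
T = 2π(6.644×10⁻²⁷)/((3.204×10⁻¹⁹)(0.0453)) ≈ 2.88×10⁻⁶ s.

T ≈ 2.88×10⁻⁶ s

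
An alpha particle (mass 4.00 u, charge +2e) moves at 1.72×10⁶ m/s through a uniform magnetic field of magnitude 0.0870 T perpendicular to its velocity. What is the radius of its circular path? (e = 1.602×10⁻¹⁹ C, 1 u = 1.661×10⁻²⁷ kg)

r ≈ 0.410 m

The magnetic force provides the centripetal force: |q|vB = mv²/r.
r = mv/(|q|B) = (6.644×10⁻²⁷)(1.72×10⁶)/((3.204×10⁻¹⁹)(0.0870)) ≈ 0.410 m.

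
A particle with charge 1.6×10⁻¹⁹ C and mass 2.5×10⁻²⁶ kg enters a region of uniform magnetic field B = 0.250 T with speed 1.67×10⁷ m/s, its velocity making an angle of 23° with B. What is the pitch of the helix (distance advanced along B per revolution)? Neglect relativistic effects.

v∥ = v cosθ = 1.67×10⁷·cos23° ≈ 1.537×10⁷ m/s.
T = 2πm/(|q|B) = 2π(2.5×10⁻²⁶)/((1.6×10⁻¹⁹)(0.250)) ≈ 3.927×10⁻⁶ s.
pitch = v∥ T = (1.537×10⁷)(3.927×10⁻⁶) ≈ 60.4 m.

p ≈ 60.4 m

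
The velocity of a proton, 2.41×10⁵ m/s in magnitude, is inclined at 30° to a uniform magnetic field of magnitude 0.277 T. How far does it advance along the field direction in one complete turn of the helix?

p ≈ 0.0494 m

v∥ = v cosθ = 2.41×10⁵·cos30° ≈ 2.087×10⁵ m/s.
T = 2πm/(|q|B) = 2π(1.673×10⁻²⁷)/((1.602×10⁻¹⁹)(0.277)) ≈ 2.369×10⁻⁷ s.
pitch = v∥ T = (2.087×10⁵)(2.369×10⁻⁷) ≈ 0.0494 m.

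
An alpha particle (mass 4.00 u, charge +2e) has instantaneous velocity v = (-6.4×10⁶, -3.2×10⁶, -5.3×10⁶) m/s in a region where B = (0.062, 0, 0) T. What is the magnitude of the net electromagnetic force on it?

v×B = (0, -3.29×10⁵, 1.98×10⁵) N/C.
F = q v×B = (3.204×10⁻¹⁹ C)·(0, -3.29×10⁵, 1.98×10⁵) = (0, -1.05×10⁻¹³, 6.36×10⁻¹⁴) N.
|F| = 1.23×10⁻¹³ N.

|F| ≈ 1.23×10⁻¹³ N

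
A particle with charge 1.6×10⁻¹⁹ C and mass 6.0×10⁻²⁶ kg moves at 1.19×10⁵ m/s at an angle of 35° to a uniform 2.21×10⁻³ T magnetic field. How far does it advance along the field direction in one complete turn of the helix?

v∥ = v cosθ = 1.19×10⁵·cos35° ≈ 9.748×10⁴ m/s.
T = 2πm/(|q|B) = 2π(6.0×10⁻²⁶)/((1.6×10⁻¹⁹)(2.21×10⁻³)) ≈ 1.066×10⁻³ s.
pitch = v∥ T = (9.748×10⁴)(1.066×10⁻³) ≈ 104 m.

p ≈ 104 m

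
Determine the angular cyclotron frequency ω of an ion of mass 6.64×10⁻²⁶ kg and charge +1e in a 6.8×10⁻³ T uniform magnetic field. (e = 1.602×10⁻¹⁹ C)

ω = |q|B/m.
ω = (1.602×10⁻¹⁹)(6.8×10⁻³)/6.64×10⁻²⁶ ≈ 1.6×10⁴ rad/s.

ω ≈ 1.6×10⁴ rad/s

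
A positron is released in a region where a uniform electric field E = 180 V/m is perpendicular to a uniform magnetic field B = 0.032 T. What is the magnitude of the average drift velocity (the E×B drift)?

In crossed fields the guiding centre drifts at v_d = |E×B|/B² = E/B, independent of charge and mass.
v_d = 180/0.032 = 5600 m/s.

v_d ≈ 5600 m/s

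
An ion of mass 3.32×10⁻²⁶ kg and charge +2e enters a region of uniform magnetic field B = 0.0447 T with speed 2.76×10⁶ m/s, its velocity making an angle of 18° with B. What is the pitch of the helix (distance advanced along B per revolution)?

v∥ = v cosθ = 2.76×10⁶·cos18° ≈ 2.625×10⁶ m/s.
T = 2πm/(|q|B) = 2π(3.32×10⁻²⁶)/((3.204×10⁻¹⁹)(0.0447)) ≈ 1.457×10⁻⁵ s.
pitch = v∥ T = (2.625×10⁶)(1.457×10⁻⁵) ≈ 38.2 m.

p ≈ 38.2 m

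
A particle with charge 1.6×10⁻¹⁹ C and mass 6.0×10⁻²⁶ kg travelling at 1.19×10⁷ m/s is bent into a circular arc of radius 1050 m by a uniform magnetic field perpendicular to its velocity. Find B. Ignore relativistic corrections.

From |q|vB = mv²/r, B = mv/(|q|r).
B = (6.0×10⁻²⁶)(1.19×10⁷)/((1.6×10⁻¹⁹)(1050)) ≈ 4.25×10⁻³ T.

B ≈ 4.25×10⁻³ T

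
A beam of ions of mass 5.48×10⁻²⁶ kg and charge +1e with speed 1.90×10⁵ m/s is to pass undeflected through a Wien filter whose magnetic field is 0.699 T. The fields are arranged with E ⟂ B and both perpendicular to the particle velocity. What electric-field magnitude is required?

For straight-line motion qE = qvB, so E = vB.
E = 1.90×10⁵ × 0.699 = 1.33×10⁵ V/m.

E = 1.33×10⁵ V/m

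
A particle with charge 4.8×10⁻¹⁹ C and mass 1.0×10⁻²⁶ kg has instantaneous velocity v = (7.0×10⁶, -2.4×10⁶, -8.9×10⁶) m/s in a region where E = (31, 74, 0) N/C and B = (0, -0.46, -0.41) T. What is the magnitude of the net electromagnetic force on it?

v×B = (-3.11×10⁶, 2.87×10⁶, -3.22×10⁶) N/C.
E + v×B = (-3.11×10⁶, 2.87×10⁶, -3.22×10⁶) N/C.
F = q(E + v×B) = (4.8×10⁻¹⁹ C)·(-3.11×10⁶, 2.87×10⁶, -3.22×10⁶) = (-1.49×10⁻¹², 1.38×10⁻¹², -1.55×10⁻¹²) N.
|F| = 2.55×10⁻¹² N.

|F| ≈ 2.55×10⁻¹² N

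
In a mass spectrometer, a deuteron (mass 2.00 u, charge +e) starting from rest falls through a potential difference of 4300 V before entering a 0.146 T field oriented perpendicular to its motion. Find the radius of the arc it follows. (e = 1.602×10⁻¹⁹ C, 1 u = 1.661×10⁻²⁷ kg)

Acceleration: |q|V = ½mv² ⇒ v = √(2|q|V/m) = √(2·1.602×10⁻¹⁹·4300/3.322×10⁻²⁷) ≈ 6.440×10⁵ m/s.
In the field: r = mv/(|q|B) = (3.322×10⁻²⁷)(6.440×10⁵)/((1.602×10⁻¹⁹)(0.146)) ≈ 0.0915 m.

r ≈ 0.0915 m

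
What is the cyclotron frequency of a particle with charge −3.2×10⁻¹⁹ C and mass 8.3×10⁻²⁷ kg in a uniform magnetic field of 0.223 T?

f ≈ 1.37×10⁶ Hz

f = |q|B/(2πm).
f = (3.2×10⁻¹⁹)(0.223)/(2π·8.3×10⁻²⁷) ≈ 1.37×10⁶ Hz.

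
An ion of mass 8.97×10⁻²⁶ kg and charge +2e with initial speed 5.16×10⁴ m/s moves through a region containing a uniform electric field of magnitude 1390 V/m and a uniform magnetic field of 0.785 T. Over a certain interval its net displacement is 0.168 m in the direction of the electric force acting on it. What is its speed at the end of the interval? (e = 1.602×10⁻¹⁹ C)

v_f ≈ 6.58×10⁴ m/s

B does no work; ΔKE = |q|E d.
½mv_f² = ½mv₀² + |q|Ed = ½(8.97×10⁻²⁶)(5.16×10⁴)² + (3.204×10⁻¹⁹)(1390)(0.168) ≈ 1.194×10⁻¹⁶ J + 7.482×10⁻¹⁷ J ≈ 1.942×10⁻¹⁶ J.
v_f = √(2·1.942×10⁻¹⁶/8.97×10⁻²⁶) ≈ 6.58×10⁴ m/s.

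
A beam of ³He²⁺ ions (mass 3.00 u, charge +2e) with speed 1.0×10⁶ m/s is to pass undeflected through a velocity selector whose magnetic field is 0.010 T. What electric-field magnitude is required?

For straight-line motion qE = qvB, so E = vB.
E = 1.0×10⁶ × 0.010 = 1.0×10⁴ V/m.

E = 1.0×10⁴ V/m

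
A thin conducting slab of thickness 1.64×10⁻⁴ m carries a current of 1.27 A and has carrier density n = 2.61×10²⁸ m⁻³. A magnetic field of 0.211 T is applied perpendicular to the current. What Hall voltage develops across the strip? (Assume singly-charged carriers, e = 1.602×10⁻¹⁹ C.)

V_H = IB/(n e t).
V_H = (1.27)(0.211)/((2.61×10²⁸)(1.602×10⁻¹⁹)(1.64×10⁻⁴)) ≈ 3.91×10⁻⁷ V.

V_H ≈ 3.91×10⁻⁷ V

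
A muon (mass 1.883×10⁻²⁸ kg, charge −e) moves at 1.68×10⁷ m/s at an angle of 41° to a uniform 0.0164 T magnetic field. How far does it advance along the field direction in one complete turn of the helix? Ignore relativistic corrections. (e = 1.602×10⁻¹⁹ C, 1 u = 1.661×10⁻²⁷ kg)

v∥ = v cosθ = 1.68×10⁷·cos41° ≈ 1.268×10⁷ m/s.
T = 2πm/(|q|B) = 2π(1.883×10⁻²⁸)/((1.602×10⁻¹⁹)(0.0164)) ≈ 4.503×10⁻⁷ s.
pitch = v∥ T = (1.268×10⁷)(4.503×10⁻⁷) ≈ 5.71 m.

p ≈ 5.71 m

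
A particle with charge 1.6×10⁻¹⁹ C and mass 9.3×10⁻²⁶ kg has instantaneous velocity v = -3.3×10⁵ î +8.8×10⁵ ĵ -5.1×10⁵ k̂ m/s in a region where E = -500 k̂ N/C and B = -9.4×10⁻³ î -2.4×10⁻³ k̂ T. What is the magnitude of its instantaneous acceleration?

v×B = (-2110, 4000, 8270) N/C.
E + v×B = (-2110, 4000, 7770) N/C.
F = q(E + v×B) = (1.6×10⁻¹⁹ C)·(-2110, 4000, 7770) = (-3.38×10⁻¹⁶, 6.40×10⁻¹⁶, 1.24×10⁻¹⁵) N.
|a| = |F|/m = 1.439×10⁻¹⁵/9.3×10⁻²⁶ ≈ 1.55×10¹⁰ m/s².

|a| ≈ 1.55×10¹⁰ m/s²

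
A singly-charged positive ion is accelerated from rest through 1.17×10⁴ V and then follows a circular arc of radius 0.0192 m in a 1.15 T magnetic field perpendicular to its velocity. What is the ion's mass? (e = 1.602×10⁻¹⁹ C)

Combine |q|V = ½mv² and r = mv/(|q|B): eliminate v to get m = qB²r²/(2V).
m = (1.602×10⁻¹⁹)(1.15)²(0.0192)²/(2·1.17×10⁴) ≈ 3.34×10⁻²⁷ kg.

m ≈ 3.34×10⁻²⁷ kg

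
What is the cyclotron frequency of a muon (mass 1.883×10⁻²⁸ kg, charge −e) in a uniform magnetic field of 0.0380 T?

f = |q|B/(2πm).
f = (1.602×10⁻¹⁹)(0.0380)/(2π·1.883×10⁻²⁸) ≈ 5.15×10⁶ Hz.

f ≈ 5.15×10⁶ Hz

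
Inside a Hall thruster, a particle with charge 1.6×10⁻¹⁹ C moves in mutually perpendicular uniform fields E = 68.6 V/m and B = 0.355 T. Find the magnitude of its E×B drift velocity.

The steady drift has the magnetic force balancing the electric force, so v_d = E/B.
v_d = 68.6/0.355 = 193 m/s.

v_d ≈ 193 m/s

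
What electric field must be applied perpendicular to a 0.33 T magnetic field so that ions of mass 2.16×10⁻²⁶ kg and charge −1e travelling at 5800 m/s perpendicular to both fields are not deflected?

E = 1900 V/m

For straight-line motion qE = qvB, so E = vB.
E = 5800 × 0.33 = 1900 V/m.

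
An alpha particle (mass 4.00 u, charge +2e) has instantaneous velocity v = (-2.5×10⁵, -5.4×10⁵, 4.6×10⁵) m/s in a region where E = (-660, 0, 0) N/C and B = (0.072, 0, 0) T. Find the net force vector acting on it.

v×B = (0, 3.31×10⁴, 3.89×10⁴) N/C.
E + v×B = (-660, 3.31×10⁴, 3.89×10⁴) N/C.
F = q(E + v×B) = (3.204×10⁻¹⁹ C)·(-660, 3.31×10⁴, 3.89×10⁴) = (-2.11×10⁻¹⁶, 1.06×10⁻¹⁴, 1.25×10⁻¹⁴) N.

F ≈ (-2.11×10⁻¹⁶, 1.06×10⁻¹⁴, 1.25×10⁻¹⁴) N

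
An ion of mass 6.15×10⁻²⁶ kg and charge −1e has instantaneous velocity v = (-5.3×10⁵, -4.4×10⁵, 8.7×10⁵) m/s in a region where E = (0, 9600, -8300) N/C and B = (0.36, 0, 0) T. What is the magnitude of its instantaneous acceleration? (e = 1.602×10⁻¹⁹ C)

|a| ≈ 9.27×10¹¹ m/s²

v×B = (0, 3.13×10⁵, 1.58×10⁵) N/C.
E + v×B = (0, 3.23×10⁵, 1.50×10⁵) N/C.
F = q(E + v×B) = (−1.602×10⁻¹⁹ C)·(0, 3.23×10⁵, 1.50×10⁵) = (0, -5.17×10⁻¹⁴, -2.40×10⁻¹⁴) N.
|a| = |F|/m = 5.703×10⁻¹⁴/6.15×10⁻²⁶ ≈ 9.27×10¹¹ m/s².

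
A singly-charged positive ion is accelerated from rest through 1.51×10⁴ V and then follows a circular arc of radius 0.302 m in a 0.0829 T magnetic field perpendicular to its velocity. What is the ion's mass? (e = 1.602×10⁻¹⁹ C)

Combine |q|V = ½mv² and r = mv/(|q|B): eliminate v to get m = qB²r²/(2V).
m = (1.602×10⁻¹⁹)(0.0829)²(0.302)²/(2·1.51×10⁴) ≈ 3.32×10⁻²⁷ kg.

m ≈ 3.32×10⁻²⁷ kg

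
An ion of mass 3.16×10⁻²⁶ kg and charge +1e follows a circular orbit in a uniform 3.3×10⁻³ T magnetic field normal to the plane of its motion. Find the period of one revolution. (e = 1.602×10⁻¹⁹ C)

T ≈ 3.8×10⁻⁴ s

The cyclotron period depends only on m, q, B: T = 2πm/(|q|B).
T = 2π(3.16×10⁻²⁶)/((1.602×10⁻¹⁹)(3.3×10⁻³)) ≈ 3.8×10⁻⁴ s.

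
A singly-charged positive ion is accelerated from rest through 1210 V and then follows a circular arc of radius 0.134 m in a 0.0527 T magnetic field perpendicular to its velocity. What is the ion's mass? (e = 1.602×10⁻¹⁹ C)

Combine |q|V = ½mv² and r = mv/(|q|B): eliminate v to get m = qB²r²/(2V).
m = (1.602×10⁻¹⁹)(0.0527)²(0.134)²/(2·1210) ≈ 3.30×10⁻²⁷ kg.

m ≈ 3.30×10⁻²⁷ kg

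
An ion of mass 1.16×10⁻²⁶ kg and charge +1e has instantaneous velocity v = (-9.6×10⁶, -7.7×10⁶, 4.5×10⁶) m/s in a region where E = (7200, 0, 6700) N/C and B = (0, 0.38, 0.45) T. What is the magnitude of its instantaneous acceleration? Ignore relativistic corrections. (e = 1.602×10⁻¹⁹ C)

v×B = (-5.18×10⁶, 4.32×10⁶, -3.65×10⁶) N/C.
E + v×B = (-5.17×10⁶, 4.32×10⁶, -3.64×10⁶) N/C.
F = q(E + v×B) = (1.602×10⁻¹⁹ C)·(-5.17×10⁶, 4.32×10⁶, -3.64×10⁶) = (-8.28×10⁻¹³, 6.92×10⁻¹³, -5.83×10⁻¹³) N.
|a| = |F|/m = 1.227×10⁻¹²/1.16×10⁻²⁶ ≈ 1.06×10¹⁴ m/s².

|a| ≈ 1.06×10¹⁴ m/s²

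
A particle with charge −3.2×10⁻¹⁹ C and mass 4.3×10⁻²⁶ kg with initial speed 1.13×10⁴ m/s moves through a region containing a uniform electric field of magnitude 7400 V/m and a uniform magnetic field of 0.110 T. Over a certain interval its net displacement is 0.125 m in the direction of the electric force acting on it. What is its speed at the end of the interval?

v_f ≈ 1.18×10⁵ m/s

B does no work; ΔKE = |q|E d.
½mv_f² = ½mv₀² + |q|Ed = ½(4.3×10⁻²⁶)(1.13×10⁴)² + (3.2×10⁻¹⁹)(7400)(0.125) ≈ 2.745×10⁻¹⁸ J + 2.960×10⁻¹⁶ J ≈ 2.987×10⁻¹⁶ J.
v_f = √(2·2.987×10⁻¹⁶/4.3×10⁻²⁶) ≈ 1.18×10⁵ m/s.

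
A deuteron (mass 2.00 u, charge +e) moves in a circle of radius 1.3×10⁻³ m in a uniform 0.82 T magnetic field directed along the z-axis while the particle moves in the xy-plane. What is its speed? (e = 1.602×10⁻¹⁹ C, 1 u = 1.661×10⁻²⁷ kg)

From |q|vB = mv²/r, v = |q|Br/m.
v = (1.602×10⁻¹⁹)(0.82)(1.3×10⁻³)/3.322×10⁻²⁷ ≈ 5.1×10⁴ m/s.

v ≈ 5.1×10⁴ m/s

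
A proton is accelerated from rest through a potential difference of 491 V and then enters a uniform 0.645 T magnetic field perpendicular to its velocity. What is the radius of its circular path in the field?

Acceleration: |q|V = ½mv² ⇒ v = √(2|q|V/m) = √(2·1.602×10⁻¹⁹·491/1.673×10⁻²⁷) ≈ 3.066×10⁵ m/s.
In the field: r = mv/(|q|B) = (1.673×10⁻²⁷)(3.066×10⁵)/((1.602×10⁻¹⁹)(0.645)) ≈ 4.96×10⁻³ m.

r ≈ 4.96×10⁻³ m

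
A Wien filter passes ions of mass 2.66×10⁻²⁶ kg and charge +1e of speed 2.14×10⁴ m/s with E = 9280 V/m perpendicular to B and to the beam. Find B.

B = 0.434 T

Balance of forces in the selector: qE = qvB ⇒ B = E/v.
B = 9280/2.14×10⁴ = 0.434 T.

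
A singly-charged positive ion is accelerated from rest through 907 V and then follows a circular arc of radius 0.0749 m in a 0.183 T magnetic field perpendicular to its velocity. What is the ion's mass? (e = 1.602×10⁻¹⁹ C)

Combine |q|V = ½mv² and r = mv/(|q|B): eliminate v to get m = qB²r²/(2V).
m = (1.602×10⁻¹⁹)(0.183)²(0.0749)²/(2·907) ≈ 1.66×10⁻²⁶ kg.

m ≈ 1.66×10⁻²⁶ kg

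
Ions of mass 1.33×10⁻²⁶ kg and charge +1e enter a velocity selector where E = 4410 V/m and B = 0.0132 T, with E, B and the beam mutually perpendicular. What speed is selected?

v = 3.34×10⁵ m/s

For undeflected motion the electric and magnetic forces balance: qE = qvB.
v = E/B = 4410/0.0132 = 3.34×10⁵ m/s.
The result is independent of the particle's charge and mass.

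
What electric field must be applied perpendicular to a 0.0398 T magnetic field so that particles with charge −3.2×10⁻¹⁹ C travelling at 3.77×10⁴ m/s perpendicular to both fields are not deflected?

For straight-line motion qE = qvB, so E = vB.
E = 3.77×10⁴ × 0.0398 = 1500 V/m.

E = 1500 V/m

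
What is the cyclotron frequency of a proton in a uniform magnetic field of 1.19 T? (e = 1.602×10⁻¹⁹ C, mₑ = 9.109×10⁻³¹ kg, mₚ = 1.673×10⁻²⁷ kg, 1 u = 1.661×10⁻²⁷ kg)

f ≈ 1.81×10⁷ Hz

f = |q|B/(2πm).
f = (1.602×10⁻¹⁹)(1.19)/(2π·1.673×10⁻²⁷) ≈ 1.81×10⁷ Hz.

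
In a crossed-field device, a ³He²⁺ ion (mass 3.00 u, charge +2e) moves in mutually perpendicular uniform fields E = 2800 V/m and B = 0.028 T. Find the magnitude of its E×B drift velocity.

v_d ≈ 1.0×10⁵ m/s

The E×B drift speed is v_d = E/B.
v_d = 2800/0.028 = 1.0×10⁵ m/s.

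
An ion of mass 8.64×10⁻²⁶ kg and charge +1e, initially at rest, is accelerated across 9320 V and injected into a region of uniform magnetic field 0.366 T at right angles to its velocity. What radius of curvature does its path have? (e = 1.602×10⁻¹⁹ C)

r ≈ 0.274 m

Acceleration: |q|V = ½mv² ⇒ v = √(2|q|V/m) = √(2·1.602×10⁻¹⁹·9320/8.64×10⁻²⁶) ≈ 1.859×10⁵ m/s.
In the field: r = mv/(|q|B) = (8.64×10⁻²⁶)(1.859×10⁵)/((1.602×10⁻¹⁹)(0.366)) ≈ 0.274 m.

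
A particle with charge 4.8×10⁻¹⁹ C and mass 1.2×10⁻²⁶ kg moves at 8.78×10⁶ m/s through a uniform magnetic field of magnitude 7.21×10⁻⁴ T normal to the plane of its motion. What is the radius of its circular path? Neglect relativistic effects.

The magnetic force provides the centripetal force: |q|vB = mv²/r.
r = mv/(|q|B) = (1.2×10⁻²⁶)(8.78×10⁶)/((4.8×10⁻¹⁹)(7.21×10⁻⁴)) ≈ 304 m.

r ≈ 304 m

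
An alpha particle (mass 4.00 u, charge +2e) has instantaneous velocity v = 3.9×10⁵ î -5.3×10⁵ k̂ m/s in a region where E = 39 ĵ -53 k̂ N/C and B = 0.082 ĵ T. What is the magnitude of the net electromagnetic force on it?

v×B = (4.35×10⁴, 0, 3.20×10⁴) N/C.
E + v×B = (4.35×10⁴, 39.0, 3.19×10⁴) N/C.
F = q(E + v×B) = (3.204×10⁻¹⁹ C)·(4.35×10⁴, 39.0, 3.19×10⁴) = (1.39×10⁻¹⁴, 1.25×10⁻¹⁷, 1.02×10⁻¹⁴) N.
|F| = 1.73×10⁻¹⁴ N.

|F| ≈ 1.73×10⁻¹⁴ N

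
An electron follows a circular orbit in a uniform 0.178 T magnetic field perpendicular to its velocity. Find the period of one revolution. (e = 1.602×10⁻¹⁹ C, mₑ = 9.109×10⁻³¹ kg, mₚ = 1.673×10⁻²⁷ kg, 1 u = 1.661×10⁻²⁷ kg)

The cyclotron period depends only on m, q, B: T = 2πm/(|q|B).
T = 2π(9.109×10⁻³¹)/((1.602×10⁻¹⁹)(0.178)) ≈ 2.01×10⁻¹⁰ s.

T ≈ 2.01×10⁻¹⁰ s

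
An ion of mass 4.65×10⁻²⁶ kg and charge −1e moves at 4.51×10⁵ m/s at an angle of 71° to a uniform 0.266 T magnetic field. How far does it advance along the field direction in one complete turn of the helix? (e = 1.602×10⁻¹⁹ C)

p ≈ 1.01 m

v∥ = v cosθ = 4.51×10⁵·cos71° ≈ 1.468×10⁵ m/s.
T = 2πm/(|q|B) = 2π(4.65×10⁻²⁶)/((1.602×10⁻¹⁹)(0.266)) ≈ 6.856×10⁻⁶ s.
pitch = v∥ T = (1.468×10⁵)(6.856×10⁻⁶) ≈ 1.01 m.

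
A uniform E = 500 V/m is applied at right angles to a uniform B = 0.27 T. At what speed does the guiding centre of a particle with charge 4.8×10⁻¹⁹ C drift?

The E×B drift speed is v_d = E/B.
v_d = 500/0.27 = 1900 m/s.

v_d ≈ 1900 m/s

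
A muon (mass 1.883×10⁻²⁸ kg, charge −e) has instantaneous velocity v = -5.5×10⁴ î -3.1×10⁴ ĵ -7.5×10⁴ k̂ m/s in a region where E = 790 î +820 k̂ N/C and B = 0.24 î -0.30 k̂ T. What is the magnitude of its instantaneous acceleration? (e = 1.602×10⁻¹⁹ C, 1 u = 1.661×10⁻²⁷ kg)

|a| ≈ 3.14×10¹³ m/s²

v×B = (9300, -3.45×10⁴, 7440) N/C.
E + v×B = (1.01×10⁴, -3.45×10⁴, 8260) N/C.
F = q(E + v×B) = (−1.602×10⁻¹⁹ C)·(1.01×10⁴, -3.45×10⁴, 8260) = (-1.62×10⁻¹⁵, 5.53×10⁻¹⁵, -1.32×10⁻¹⁵) N.
|a| = |F|/m = 5.909×10⁻¹⁵/1.883×10⁻²⁸ ≈ 3.14×10¹³ m/s².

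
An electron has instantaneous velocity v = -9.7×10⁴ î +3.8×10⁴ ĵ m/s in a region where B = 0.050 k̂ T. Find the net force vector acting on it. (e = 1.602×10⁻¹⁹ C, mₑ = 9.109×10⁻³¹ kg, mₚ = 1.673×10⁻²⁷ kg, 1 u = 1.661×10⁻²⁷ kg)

F ≈ (-3.04×10⁻¹⁶, -7.77×10⁻¹⁶, 0) N

v×B = (1900, 4850, 0) N/C.
F = q v×B = (−1.602×10⁻¹⁹ C)·(1900, 4850, 0) = (-3.04×10⁻¹⁶, -7.77×10⁻¹⁶, 0) N.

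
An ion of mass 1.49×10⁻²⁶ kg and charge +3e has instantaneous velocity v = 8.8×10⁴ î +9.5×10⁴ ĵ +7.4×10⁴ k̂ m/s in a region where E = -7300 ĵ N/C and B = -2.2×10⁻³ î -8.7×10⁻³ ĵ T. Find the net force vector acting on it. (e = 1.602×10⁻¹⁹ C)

F ≈ (3.09×10⁻¹⁶, -3.59×10⁻¹⁵, -2.68×10⁻¹⁶) N

v×B = (644, -163, -557) N/C.
E + v×B = (644, -7460, -557) N/C.
F = q(E + v×B) = (4.806×10⁻¹⁹ C)·(644, -7460, -557) = (3.09×10⁻¹⁶, -3.59×10⁻¹⁵, -2.68×10⁻¹⁶) N.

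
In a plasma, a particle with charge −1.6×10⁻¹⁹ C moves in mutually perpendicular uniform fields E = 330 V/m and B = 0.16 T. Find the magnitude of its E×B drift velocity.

v_d ≈ 2100 m/s

The E×B drift speed is v_d = E/B.
v_d = 330/0.16 = 2100 m/s.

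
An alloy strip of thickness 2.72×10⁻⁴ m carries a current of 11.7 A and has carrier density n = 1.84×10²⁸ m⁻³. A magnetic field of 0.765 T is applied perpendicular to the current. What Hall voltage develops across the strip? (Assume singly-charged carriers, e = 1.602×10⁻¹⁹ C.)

V_H ≈ 1.12×10⁻⁵ V

V_H = IB/(n e t).
V_H = (11.7)(0.765)/((1.84×10²⁸)(1.602×10⁻¹⁹)(2.72×10⁻⁴)) ≈ 1.12×10⁻⁵ V.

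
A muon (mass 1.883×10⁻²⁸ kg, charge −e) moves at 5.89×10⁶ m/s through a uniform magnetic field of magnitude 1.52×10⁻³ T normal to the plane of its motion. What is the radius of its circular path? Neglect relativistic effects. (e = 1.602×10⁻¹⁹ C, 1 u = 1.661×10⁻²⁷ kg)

r ≈ 4.55 m

The magnetic force provides the centripetal force: |q|vB = mv²/r.
r = mv/(|q|B) = (1.883×10⁻²⁸)(5.89×10⁶)/((1.602×10⁻¹⁹)(1.52×10⁻³)) ≈ 4.55 m.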